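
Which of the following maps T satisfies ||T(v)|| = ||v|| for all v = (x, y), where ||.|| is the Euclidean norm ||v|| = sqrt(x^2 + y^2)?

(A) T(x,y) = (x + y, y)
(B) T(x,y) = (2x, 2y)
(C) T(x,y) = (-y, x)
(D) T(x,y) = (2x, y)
C

A transformation preserves a norm if ||T(v)|| = ||v|| for every v; a single vector where the norm changes rules an option out.

(A) T(x,y) = (x + y, y): v = (0, 1) has norm sqrt((0)^2 + (1)^2) = 1, but T(v) = (1, 1) has norm sqrt(2) -- not preserved.
(B) T(x,y) = (2x, 2y): v = (1, 0) has norm sqrt((1)^2 + (0)^2) = 1, but T(v) = (2, 0) has norm 2 -- not preserved.
(C) T(x,y) = (-y, x): preserves the norm -- it is an orthogonal map (a rotation/reflection), and (-y)^2 + (x)^2 simplifies to x^2 + y^2.
(D) T(x,y) = (2x, y): v = (1, 0) has norm sqrt((1)^2 + (0)^2) = 1, but T(v) = (2, 0) has norm 2 -- not preserved.

Therefore the answer is (C).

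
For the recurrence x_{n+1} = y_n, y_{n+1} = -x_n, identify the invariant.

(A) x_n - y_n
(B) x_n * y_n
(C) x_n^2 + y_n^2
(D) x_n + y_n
C

For the recurrence x_{n+1} = y_n, y_{n+1} = -x_n:

x_{n+1}^2 + y_{n+1}^2 = y_n^2 + (-x_n)^2 = x_n^2 + y_n^2
The sum of squares is conserved (like energy in a harmonic oscillator).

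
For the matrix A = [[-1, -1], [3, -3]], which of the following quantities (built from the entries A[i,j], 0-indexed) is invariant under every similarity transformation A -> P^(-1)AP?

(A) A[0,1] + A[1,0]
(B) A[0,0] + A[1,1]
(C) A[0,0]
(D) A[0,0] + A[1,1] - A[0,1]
B

A[0,0] + A[1,1] is the trace of A. By the cyclic property of the trace, tr(P^(-1)AP) = tr(APP^(-1)) = tr(A), so it is the same for every matrix similar to A.

The other combinations are not similarity invariants. For example, take P = [[1, 1], [0, 1]] (det P = 1), so P^(-1) = [[1, -1], [0, 1]] and
B = P^(-1)AP = [[-4, -2], [3, 0]].
Evaluating each option on A and on B:
(A) A[0,1] + A[1,0]: 2 for A, 1 for B -> changes
(B) A[0,0] + A[1,1]: -4 for A, -4 for B -> unchanged
(C) A[0,0]: -1 for A, -4 for B -> changes
(D) A[0,0] + A[1,1] - A[0,1]: -3 for A, -2 for B -> changes

Only (B) A[0,0] + A[1,1] = -4 survives (and it does so for every P, not just this one), so it is the invariant.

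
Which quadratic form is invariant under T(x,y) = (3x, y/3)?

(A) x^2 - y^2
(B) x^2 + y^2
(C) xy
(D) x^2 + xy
C

T multiplies x by 3 and divides y by 3.
Substitute the transformed coordinates into each option and compare with the original:
(A) x^2 - y^2  ->  (3x)^2 - (y/3)^2 = 9x^2 - y^2/9   [differs from x^2 - y^2: not invariant]
(B) x^2 + y^2  ->  (3x)^2 + (y/3)^2 = 9x^2 + y^2/9   [differs from x^2 + y^2: not invariant]
(C) xy  ->  (3x)(y/3) = xy   [equals xy: invariant]
(D) x^2 + xy  ->  (3x)^2 + (3x)(y/3) = 9x^2 + xy   [differs from x^2 + xy: not invariant]

Only option (C), xy, is unchanged by the transformation.
The factors 3 and 1/3 cancel only in the pure product xy.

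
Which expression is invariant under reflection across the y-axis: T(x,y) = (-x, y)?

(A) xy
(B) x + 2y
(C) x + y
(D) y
D

The map is reflection across the y-axis: T(x,y) = (-x, y).
Substitute the transformed coordinates into each option and compare with the original:
(A) xy  ->  (-x)(y) = -xy   [differs from xy: not invariant]
(B) x + 2y  ->  (-x) + 2(y) = -x + 2y   [differs from x + 2y: not invariant]
(C) x + y  ->  (-x) + (y) = -x + y   [differs from x + y: not invariant]
(D) y  ->  (y) = y   [equals y: invariant]

Only option (D), y, is unchanged by the transformation.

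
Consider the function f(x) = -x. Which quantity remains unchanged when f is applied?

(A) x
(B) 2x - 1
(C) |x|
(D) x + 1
C

For f(x) = -x:
Applying f replaces x by -x. Since |-x| = |x|, the absolute value is unchanged by f, whereas x -> -x, 2x - 1 -> -2x - 1 and x + 1 -> -x + 1 all change.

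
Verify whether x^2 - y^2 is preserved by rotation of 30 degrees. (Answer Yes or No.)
No

Applying rotation by 30 degrees: x' = x*cos(30 degrees) - y*sin(30 degrees) = sqrt(3)x/2 - y/2, y' = x*sin(30 degrees) + y*cos(30 degrees) = x/2 + sqrt(3)y/2

Substituting into x^2 - y^2:
(sqrt(3)x/2 - y/2)^2 - (x/2 + sqrt(3)y/2)^2
= x^2/2 - sqrt(3)xy - y^2/2

This differs from the original expression x^2 - y^2, so it is NOT invariant.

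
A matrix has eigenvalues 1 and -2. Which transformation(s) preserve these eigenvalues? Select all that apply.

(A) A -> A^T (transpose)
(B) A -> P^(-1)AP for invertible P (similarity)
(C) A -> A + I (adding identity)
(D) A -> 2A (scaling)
A and B

Eigenvalues are preserved by:
1. Similarity transformations: A -> P^(-1)AP (same characteristic polynomial)
2. Transpose: A^T has the same eigenvalues as A

Eigenvalues are NOT preserved by:
- Adding identity: eigenvalues become 1+1, -2+1
- Scaling: eigenvalues become 2, -4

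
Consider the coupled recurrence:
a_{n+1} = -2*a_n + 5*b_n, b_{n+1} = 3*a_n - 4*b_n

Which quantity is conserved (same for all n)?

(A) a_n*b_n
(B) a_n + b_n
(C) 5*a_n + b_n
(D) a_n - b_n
B

Replace a_n by a_{n+1} = -2*a_n + 5*b_n and b_n by b_{n+1} = 3*a_n - 4*b_n in each option and simplify:
(A) a_n*b_n  ->  (-2*a_n + 5*b_n)*(3*a_n - 4*b_n) = -6*a_n^2 + 23*a_n*b_n - 20*b_n^2   [not conserved]
(B) a_n + b_n  ->  (-2*a_n + 5*b_n) + (3*a_n - 4*b_n) = a_n + b_n   [conserved]
(C) 5*a_n + b_n  ->  5*(-2*a_n + 5*b_n) + (3*a_n - 4*b_n) = -7*a_n + 21*b_n   [not conserved]
(D) a_n - b_n  ->  (-2*a_n + 5*b_n) - (3*a_n - 4*b_n) = -5*a_n + 9*b_n   [not conserved]

Only (B) a_n + b_n returns to itself after one step, so it is the conserved quantity.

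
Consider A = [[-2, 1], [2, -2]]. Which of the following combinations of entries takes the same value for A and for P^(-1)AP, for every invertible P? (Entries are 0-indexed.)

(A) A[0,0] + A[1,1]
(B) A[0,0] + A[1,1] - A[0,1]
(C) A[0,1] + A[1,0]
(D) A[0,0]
A

A[0,0] + A[1,1] is the trace of A. By the cyclic property of the trace, tr(P^(-1)AP) = tr(APP^(-1)) = tr(A), so it is the same for every matrix similar to A.

The other combinations are not similarity invariants. For example, take P = [[2, 1], [1, 1]] (det P = 1), so P^(-1) = [[1, -1], [-1, 2]] and
B = P^(-1)AP = [[-5, -1], [7, 1]].
Evaluating each option on A and on B:
(A) A[0,0] + A[1,1]: -4 for A, -4 for B -> unchanged
(B) A[0,0] + A[1,1] - A[0,1]: -5 for A, -3 for B -> changes
(C) A[0,1] + A[1,0]: 3 for A, 6 for B -> changes
(D) A[0,0]: -2 for A, -5 for B -> changes

Only (A) A[0,0] + A[1,1] = -4 survives (and it does so for every P, not just this one), so it is the invariant.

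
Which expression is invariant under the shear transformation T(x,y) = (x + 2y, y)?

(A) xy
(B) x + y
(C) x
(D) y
D

Under the shear T(x,y) = (x + 2y, y):
Substitute the transformed coordinates into each option and compare with the original:
(A) xy  ->  (x + 2y)(y) = xy + 2y^2   [differs from xy: not invariant]
(B) x + y  ->  (x + 2y) + (y) = x + 3y   [differs from x + y: not invariant]
(C) x  ->  (x + 2y) = x + 2y   [differs from x: not invariant]
(D) y  ->  (y) = y   [equals y: invariant]

Only option (D), y, is unchanged by the transformation.
A horizontal shear moves points parallel to the x-axis, so the y-coordinate (and any function of y alone) is unchanged.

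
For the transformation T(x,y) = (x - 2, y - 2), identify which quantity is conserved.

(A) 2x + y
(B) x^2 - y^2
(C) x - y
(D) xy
C

An expression E(x,y) is invariant under T if E(T(x,y)) = E(x,y). Here T(x,y) = (x - 2, y - 2).
Substitute the transformed coordinates into each option and compare with the original:
(A) 2x + y  ->  2(x - 2) + (y - 2) = 2x + y - 6   [differs from 2x + y: not invariant]
(B) x^2 - y^2  ->  (x - 2)^2 - (y - 2)^2 = x^2 - 4x - y^2 + 4y   [differs from x^2 - y^2: not invariant]
(C) x - y  ->  (x - 2) - (y - 2) = x - y   [equals x - y: invariant]
(D) xy  ->  (x - 2)(y - 2) = xy - 2x - 2y + 4   [differs from xy: not invariant]

Only option (C), x - y, is unchanged by the transformation.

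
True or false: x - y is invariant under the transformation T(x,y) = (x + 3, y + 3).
True

Substitute T(x,y) = (x + 3, y + 3) into the expression and compare with the original.

Original: x - y
After applying T: (x + 3) - (y + 3) = x - y

This is identical to the original x - y, so the expression is invariant.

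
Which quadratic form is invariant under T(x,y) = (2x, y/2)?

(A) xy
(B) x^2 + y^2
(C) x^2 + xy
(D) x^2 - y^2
A

T multiplies x by 2 and divides y by 2.
Substitute the transformed coordinates into each option and compare with the original:
(A) xy  ->  (2x)(y/2) = xy   [equals xy: invariant]
(B) x^2 + y^2  ->  (2x)^2 + (y/2)^2 = 4x^2 + y^2/4   [differs from x^2 + y^2: not invariant]
(C) x^2 + xy  ->  (2x)^2 + (2x)(y/2) = 4x^2 + xy   [differs from x^2 + xy: not invariant]
(D) x^2 - y^2  ->  (2x)^2 - (y/2)^2 = 4x^2 - y^2/4   [differs from x^2 - y^2: not invariant]

Only option (A), xy, is unchanged by the transformation.
The factors 2 and 1/2 cancel only in the pure product xy.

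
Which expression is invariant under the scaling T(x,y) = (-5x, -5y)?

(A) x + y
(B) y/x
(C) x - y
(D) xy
B

Under the uniform scaling T(x,y) = (-5x, -5y):
Substitute the transformed coordinates into each option and compare with the original:
(A) x + y  ->  (-5x) + (-5y) = -5x - 5y   [differs from x + y: not invariant]
(B) y/x  ->  (-5y)/(-5x) = y/x   [equals y/x: invariant]
(C) x - y  ->  (-5x) - (-5y) = -5x + 5y   [differs from x - y: not invariant]
(D) xy  ->  (-5x)(-5y) = 25xy   [differs from xy: not invariant]

Only option (B), y/x, is unchanged by the transformation.
The common factor -5 cancels in a ratio of coordinates, while sums, products and sums of squares pick up factors of -5 or 25.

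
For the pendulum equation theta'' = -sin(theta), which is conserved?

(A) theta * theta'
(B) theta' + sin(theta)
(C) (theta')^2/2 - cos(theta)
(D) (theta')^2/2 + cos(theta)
C

A first integral I satisfies dI/dt = 0 along every solution. Differentiate each option and use the equation of motion:
(A) d/dt[theta * theta'] = (theta')^2 + theta theta'' = (theta')^2 - theta sin(theta), not identically 0
(B) d/dt[theta' + sin(theta)] = theta'' + cos(theta) theta' = -sin(theta) + theta' cos(theta), not identically 0
(C) d/dt[(theta')^2/2 - cos(theta)] = theta' theta'' + sin(theta) theta' = theta'(-sin(theta)) + theta' sin(theta) = 0
(D) d/dt[(theta')^2/2 + cos(theta)] = theta' theta'' - sin(theta) theta' = -2 theta' sin(theta), not identically 0

Only (C) has zero time-derivative. This is the total energy: kinetic (theta')^2/2 plus potential -cos(theta).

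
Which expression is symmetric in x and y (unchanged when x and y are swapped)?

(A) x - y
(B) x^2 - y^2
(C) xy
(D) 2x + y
C

A symmetric expression is unchanged when the variables are permuted; here the transformation to test is the swap (x, y) -> (y, x).
Substitute the transformed coordinates into each option and compare with the original:
(A) x - y  ->  (y) - (x) = -x + y   [differs from x - y: not invariant]
(B) x^2 - y^2  ->  (y)^2 - (x)^2 = -x^2 + y^2   [differs from x^2 - y^2: not invariant]
(C) xy  ->  (y)(x) = xy   [equals xy: invariant]
(D) 2x + y  ->  2(y) + (x) = x + 2y   [differs from 2x + y: not invariant]

Only option (C), xy, is unchanged by the transformation.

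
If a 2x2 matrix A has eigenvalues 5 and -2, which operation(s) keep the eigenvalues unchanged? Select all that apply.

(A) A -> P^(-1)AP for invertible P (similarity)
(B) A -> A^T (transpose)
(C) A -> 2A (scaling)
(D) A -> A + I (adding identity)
A and B

Eigenvalues are preserved by:
1. Similarity transformations: A -> P^(-1)AP (same characteristic polynomial)
2. Transpose: A^T has the same eigenvalues as A

Eigenvalues are NOT preserved by:
- Adding identity: eigenvalues become 5+1, -2+1
- Scaling: eigenvalues become 10, -4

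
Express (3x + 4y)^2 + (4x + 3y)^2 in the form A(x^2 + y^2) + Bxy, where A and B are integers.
25(x^2 + y^2) + 48xy

Expanding: (3x + 4y)^2 = 9x^2 + 24xy + 16y^2
(4x + 3y)^2 = 16x^2 + 24xy + 9y^2
Sum = (9+16)(x^2+y^2) + 48xy = 25(x^2 + y^2) + 48xy
This is symmetric in x and y.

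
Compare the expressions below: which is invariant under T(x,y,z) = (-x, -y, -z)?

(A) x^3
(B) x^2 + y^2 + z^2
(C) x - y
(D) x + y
B

Apply T(x,y,z) = (-x, -y, -z) to each option, i.e. replace (x, y, z) by the transformed coordinates.
Substitute the transformed coordinates into each option and compare with the original:
(A) x^3  ->  (-x)^3 = -x^3   [differs from x^3: not invariant]
(B) x^2 + y^2 + z^2  ->  (-x)^2 + (-y)^2 + (-z)^2 = x^2 + y^2 + z^2   [equals x^2 + y^2 + z^2: invariant]
(C) x - y  ->  (-x) - (-y) = -x + y   [differs from x - y: not invariant]
(D) x + y  ->  (-x) + (-y) = -x - y   [differs from x + y: not invariant]

Only option (B), x^2 + y^2 + z^2, is unchanged by the transformation.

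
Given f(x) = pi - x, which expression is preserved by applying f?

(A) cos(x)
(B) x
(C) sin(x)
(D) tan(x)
C

For f(x) = pi - x:
sin(pi - x) = sin(x), so sine is invariant under this transformation.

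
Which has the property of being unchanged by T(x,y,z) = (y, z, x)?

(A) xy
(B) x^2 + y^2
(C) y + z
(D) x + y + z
D

Apply T(x,y,z) = (y, z, x) to each option, i.e. replace (x, y, z) by the transformed coordinates.
Substitute the transformed coordinates into each option and compare with the original:
(A) xy  ->  (y)(z) = yz   [differs from xy: not invariant]
(B) x^2 + y^2  ->  (y)^2 + (z)^2 = y^2 + z^2   [differs from x^2 + y^2: not invariant]
(C) y + z  ->  (z) + (x) = x + z   [differs from y + z: not invariant]
(D) x + y + z  ->  (y) + (z) + (x) = x + y + z   [equals x + y + z: invariant]

Only option (D), x + y + z, is unchanged by the transformation.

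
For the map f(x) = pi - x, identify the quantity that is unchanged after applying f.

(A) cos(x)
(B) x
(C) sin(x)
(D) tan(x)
C

For f(x) = pi - x:
sin(pi - x) = sin(x), so sine is invariant under this transformation.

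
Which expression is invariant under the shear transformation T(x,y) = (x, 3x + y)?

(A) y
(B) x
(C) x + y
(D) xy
B

Under the shear T(x,y) = (x, 3x + y):
Substitute the transformed coordinates into each option and compare with the original:
(A) y  ->  (3x + y) = 3x + y   [differs from y: not invariant]
(B) x  ->  (x) = x   [equals x: invariant]
(C) x + y  ->  (x) + (3x + y) = 4x + y   [differs from x + y: not invariant]
(D) xy  ->  (x)(3x + y) = 3x^2 + xy   [differs from xy: not invariant]

Only option (B), x, is unchanged by the transformation.
A vertical shear moves points parallel to the y-axis, so the x-coordinate (and any function of x alone) is unchanged.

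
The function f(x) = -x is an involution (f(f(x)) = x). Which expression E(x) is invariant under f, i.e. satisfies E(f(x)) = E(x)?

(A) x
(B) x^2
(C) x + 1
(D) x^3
B

Replace x by f(x) = -x in each option and simplify. As a quick numerical cross-check, also compare E(4) with E(f(4)) = E(-4).

(A) x  ->  (-x) = -x; check: E(4) = 4 but E(-4) = -4.   [not invariant]
(B) x^2  ->  (-x)^2, which simplifies back to x^2; check: E(4) = 16, E(-4) = 16.   [invariant]
(C) x + 1  ->  (-x) + 1 = 1 - x; check: E(4) = 5 but E(-4) = -3.   [not invariant]
(D) x^3  ->  (-x)^3 = -x^3; check: E(4) = 64 but E(-4) = -64.   [not invariant]

Only (B) is unchanged. E is symmetric under swapping x with f(x) = -x, which is exactly what an involution does.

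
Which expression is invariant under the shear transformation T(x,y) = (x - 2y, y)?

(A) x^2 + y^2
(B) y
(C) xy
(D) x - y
B

Under the shear T(x,y) = (x - 2y, y):
Substitute the transformed coordinates into each option and compare with the original:
(A) x^2 + y^2  ->  (x - 2y)^2 + (y)^2 = x^2 - 4xy + 5y^2   [differs from x^2 + y^2: not invariant]
(B) y  ->  (y) = y   [equals y: invariant]
(C) xy  ->  (x - 2y)(y) = xy - 2y^2   [differs from xy: not invariant]
(D) x - y  ->  (x - 2y) - (y) = x - 3y   [differs from x - y: not invariant]

Only option (B), y, is unchanged by the transformation.
A horizontal shear moves points parallel to the x-axis, so the y-coordinate (and any function of y alone) is unchanged.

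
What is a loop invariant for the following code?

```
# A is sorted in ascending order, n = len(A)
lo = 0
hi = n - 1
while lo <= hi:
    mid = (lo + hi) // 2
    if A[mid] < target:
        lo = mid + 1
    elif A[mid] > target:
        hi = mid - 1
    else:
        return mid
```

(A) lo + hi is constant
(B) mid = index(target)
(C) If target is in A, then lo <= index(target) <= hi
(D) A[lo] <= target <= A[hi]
C

A loop invariant must hold before the first iteration and be re-established by every execution of the body.

(C) If target is in A, then lo <= index(target) <= hi: Before the loop [lo, hi] = [0, n-1] covers every index. When A[mid] < target, sortedness puts target strictly to the right of mid, so setting lo = mid + 1 keeps index(target) in [lo, hi]; symmetrically for hi = mid - 1. Hence 'if target is in A then lo <= index(target) <= hi' holds after every iteration, and when lo > hi it proves target is absent.

The other options fail:
(A) lo + hi is constant: each iteration moves exactly one of lo, hi, so lo + hi changes (e.g. 0 + (n-1) becomes (mid+1) + (n-1)).
(B) mid = index(target): mid is just the current probe; it equals index(target) only on the iteration that returns.
(D) A[lo] <= target <= A[hi]: fails when target is not in A (e.g. target < A[0] already violates it before the loop), so it is not maintained in general.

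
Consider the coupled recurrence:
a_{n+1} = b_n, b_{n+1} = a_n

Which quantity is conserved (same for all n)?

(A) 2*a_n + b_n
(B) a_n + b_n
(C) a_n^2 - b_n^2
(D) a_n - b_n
B

Replace a_n by a_{n+1} = b_n and b_n by b_{n+1} = a_n in each option and simplify:
(A) 2*a_n + b_n  ->  2*(b_n) + (a_n) = a_n + 2*b_n   [not conserved]
(B) a_n + b_n  ->  (b_n) + (a_n) = a_n + b_n   [conserved]
(C) a_n^2 - b_n^2  ->  (b_n)^2 - (a_n)^2 = -a_n^2 + b_n^2   [not conserved]
(D) a_n - b_n  ->  (b_n) - (a_n) = -a_n + b_n   [not conserved]

Only (B) a_n + b_n returns to itself after one step, so it is the conserved quantity.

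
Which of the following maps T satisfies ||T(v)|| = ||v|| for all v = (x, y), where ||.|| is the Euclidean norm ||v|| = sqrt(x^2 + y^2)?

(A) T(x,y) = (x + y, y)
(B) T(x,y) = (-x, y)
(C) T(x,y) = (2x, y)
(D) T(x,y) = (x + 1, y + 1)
B

A transformation preserves a norm if ||T(v)|| = ||v|| for every v; a single vector where the norm changes rules an option out.

(A) T(x,y) = (x + y, y): v = (0, 1) has norm sqrt((0)^2 + (1)^2) = 1, but T(v) = (1, 1) has norm sqrt(2) -- not preserved.
(B) T(x,y) = (-x, y): preserves the norm -- it is an orthogonal map (a rotation/reflection), and (-x)^2 + (y)^2 simplifies to x^2 + y^2.
(C) T(x,y) = (2x, y): v = (1, 0) has norm sqrt((1)^2 + (0)^2) = 1, but T(v) = (2, 0) has norm 2 -- not preserved.
(D) T(x,y) = (x + 1, y + 1): v = (1, 0) has norm sqrt((1)^2 + (0)^2) = 1, but T(v) = (2, 1) has norm sqrt(5) -- not preserved.

Therefore the answer is (B).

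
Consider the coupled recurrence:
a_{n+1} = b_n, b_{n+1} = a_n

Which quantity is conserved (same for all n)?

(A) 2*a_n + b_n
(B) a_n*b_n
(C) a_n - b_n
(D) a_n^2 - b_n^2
B

Replace a_n by a_{n+1} = b_n and b_n by b_{n+1} = a_n in each option and simplify:
(A) 2*a_n + b_n  ->  2*(b_n) + (a_n) = a_n + 2*b_n   [not conserved]
(B) a_n*b_n  ->  (b_n)*(a_n) = a_n*b_n   [conserved]
(C) a_n - b_n  ->  (b_n) - (a_n) = -a_n + b_n   [not conserved]
(D) a_n^2 - b_n^2  ->  (b_n)^2 - (a_n)^2 = -a_n^2 + b_n^2   [not conserved]

Only (B) a_n*b_n returns to itself after one step, so it is the conserved quantity.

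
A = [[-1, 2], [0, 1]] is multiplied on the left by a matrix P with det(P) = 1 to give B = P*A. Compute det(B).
-1

By the multiplicative property of determinants, det(B) = det(P*A) = det(P) * det(A) = det(A),
so the determinant is invariant under multiplication by any determinant-1 matrix; we just need det(A).

det(A) = (-1)(1) - (2)(0) = -1 - 0 = -1

Therefore det(B) = 1 * (-1) = -1.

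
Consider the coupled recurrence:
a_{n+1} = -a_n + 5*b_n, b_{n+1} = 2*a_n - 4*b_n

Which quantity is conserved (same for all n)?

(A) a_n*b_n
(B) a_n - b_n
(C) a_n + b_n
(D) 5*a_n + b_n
C

Replace a_n by a_{n+1} = -a_n + 5*b_n and b_n by b_{n+1} = 2*a_n - 4*b_n in each option and simplify:
(A) a_n*b_n  ->  (-a_n + 5*b_n)*(2*a_n - 4*b_n) = -2*a_n^2 + 14*a_n*b_n - 20*b_n^2   [not conserved]
(B) a_n - b_n  ->  (-a_n + 5*b_n) - (2*a_n - 4*b_n) = -3*a_n + 9*b_n   [not conserved]
(C) a_n + b_n  ->  (-a_n + 5*b_n) + (2*a_n - 4*b_n) = a_n + b_n   [conserved]
(D) 5*a_n + b_n  ->  5*(-a_n + 5*b_n) + (2*a_n - 4*b_n) = -3*a_n + 21*b_n   [not conserved]

Only (C) a_n + b_n returns to itself after one step, so it is the conserved quantity.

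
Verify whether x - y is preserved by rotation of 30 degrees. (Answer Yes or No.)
No

Applying rotation by 30 degrees: x' = x*cos(30 degrees) - y*sin(30 degrees) = sqrt(3)x/2 - y/2, y' = x*sin(30 degrees) + y*cos(30 degrees) = x/2 + sqrt(3)y/2

Substituting into x - y:
(sqrt(3)x/2 - y/2) - (x/2 + sqrt(3)y/2)
= -x/2 + sqrt(3)x/2 - sqrt(3)y/2 - y/2

This differs from the original expression x - y, so it is NOT invariant.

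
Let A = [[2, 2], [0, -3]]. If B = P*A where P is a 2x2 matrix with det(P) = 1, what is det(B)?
-6

By the multiplicative property of determinants, det(B) = det(P*A) = det(P) * det(A) = det(A),
so the determinant is invariant under multiplication by any determinant-1 matrix; we just need det(A).

det(A) = (2)(-3) - (2)(0) = -6 - 0 = -6

Therefore det(B) = 1 * (-6) = -6.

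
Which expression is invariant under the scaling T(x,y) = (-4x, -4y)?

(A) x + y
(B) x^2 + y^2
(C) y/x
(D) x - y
C

Under the uniform scaling T(x,y) = (-4x, -4y):
Substitute the transformed coordinates into each option and compare with the original:
(A) x + y  ->  (-4x) + (-4y) = -4x - 4y   [differs from x + y: not invariant]
(B) x^2 + y^2  ->  (-4x)^2 + (-4y)^2 = 16x^2 + 16y^2   [differs from x^2 + y^2: not invariant]
(C) y/x  ->  (-4y)/(-4x) = y/x   [equals y/x: invariant]
(D) x - y  ->  (-4x) - (-4y) = -4x + 4y   [differs from x - y: not invariant]

Only option (C), y/x, is unchanged by the transformation.
The common factor -4 cancels in a ratio of coordinates, while sums, products and sums of squares pick up factors of -4 or 16.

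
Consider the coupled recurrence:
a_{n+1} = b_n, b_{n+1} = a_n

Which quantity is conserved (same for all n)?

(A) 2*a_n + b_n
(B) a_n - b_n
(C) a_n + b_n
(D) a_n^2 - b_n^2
C

Replace a_n by a_{n+1} = b_n and b_n by b_{n+1} = a_n in each option and simplify:
(A) 2*a_n + b_n  ->  2*(b_n) + (a_n) = a_n + 2*b_n   [not conserved]
(B) a_n - b_n  ->  (b_n) - (a_n) = -a_n + b_n   [not conserved]
(C) a_n + b_n  ->  (b_n) + (a_n) = a_n + b_n   [conserved]
(D) a_n^2 - b_n^2  ->  (b_n)^2 - (a_n)^2 = -a_n^2 + b_n^2   [not conserved]

Only (C) a_n + b_n returns to itself after one step, so it is the conserved quantity.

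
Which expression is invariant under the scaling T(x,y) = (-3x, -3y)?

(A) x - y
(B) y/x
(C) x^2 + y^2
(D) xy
B

Under the uniform scaling T(x,y) = (-3x, -3y):
Substitute the transformed coordinates into each option and compare with the original:
(A) x - y  ->  (-3x) - (-3y) = -3x + 3y   [differs from x - y: not invariant]
(B) y/x  ->  (-3y)/(-3x) = y/x   [equals y/x: invariant]
(C) x^2 + y^2  ->  (-3x)^2 + (-3y)^2 = 9x^2 + 9y^2   [differs from x^2 + y^2: not invariant]
(D) xy  ->  (-3x)(-3y) = 9xy   [differs from xy: not invariant]

Only option (B), y/x, is unchanged by the transformation.
The common factor -3 cancels in a ratio of coordinates, while sums, products and sums of squares pick up factors of -3 or 9.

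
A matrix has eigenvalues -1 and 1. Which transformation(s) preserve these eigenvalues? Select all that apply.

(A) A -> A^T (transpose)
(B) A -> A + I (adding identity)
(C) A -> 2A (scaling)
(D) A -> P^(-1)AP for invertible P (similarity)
A and D

Eigenvalues are preserved by:
1. Similarity transformations: A -> P^(-1)AP (same characteristic polynomial)
2. Transpose: A^T has the same eigenvalues as A

Eigenvalues are NOT preserved by:
- Adding identity: eigenvalues become -1+1, 1+1
- Scaling: eigenvalues become -2, 2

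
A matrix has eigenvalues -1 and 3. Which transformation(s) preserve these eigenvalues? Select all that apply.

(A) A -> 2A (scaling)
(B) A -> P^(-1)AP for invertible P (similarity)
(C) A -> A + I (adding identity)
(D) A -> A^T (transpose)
B and D

Eigenvalues are preserved by:
1. Similarity transformations: A -> P^(-1)AP (same characteristic polynomial)
2. Transpose: A^T has the same eigenvalues as A

Eigenvalues are NOT preserved by:
- Adding identity: eigenvalues become -1+1, 3+1
- Scaling: eigenvalues become -2, 6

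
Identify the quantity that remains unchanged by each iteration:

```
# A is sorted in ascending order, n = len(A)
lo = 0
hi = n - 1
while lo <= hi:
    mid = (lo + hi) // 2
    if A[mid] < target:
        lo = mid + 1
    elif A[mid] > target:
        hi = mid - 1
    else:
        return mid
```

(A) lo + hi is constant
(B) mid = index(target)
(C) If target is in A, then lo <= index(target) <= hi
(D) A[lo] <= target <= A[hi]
C

A loop invariant must hold before the first iteration and be re-established by every execution of the body.

(C) If target is in A, then lo <= index(target) <= hi: Before the loop [lo, hi] = [0, n-1] covers every index. When A[mid] < target, sortedness puts target strictly to the right of mid, so setting lo = mid + 1 keeps index(target) in [lo, hi]; symmetrically for hi = mid - 1. Hence 'if target is in A then lo <= index(target) <= hi' holds after every iteration, and when lo > hi it proves target is absent.

The other options fail:
(A) lo + hi is constant: each iteration moves exactly one of lo, hi, so lo + hi changes (e.g. 0 + (n-1) becomes (mid+1) + (n-1)).
(B) mid = index(target): mid is just the current probe; it equals index(target) only on the iteration that returns.
(D) A[lo] <= target <= A[hi]: fails when target is not in A (e.g. target < A[0] already violates it before the loop), so it is not maintained in general.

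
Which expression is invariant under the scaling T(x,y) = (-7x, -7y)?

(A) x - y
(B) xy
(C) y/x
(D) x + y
C

Under the uniform scaling T(x,y) = (-7x, -7y):
Substitute the transformed coordinates into each option and compare with the original:
(A) x - y  ->  (-7x) - (-7y) = -7x + 7y   [differs from x - y: not invariant]
(B) xy  ->  (-7x)(-7y) = 49xy   [differs from xy: not invariant]
(C) y/x  ->  (-7y)/(-7x) = y/x   [equals y/x: invariant]
(D) x + y  ->  (-7x) + (-7y) = -7x - 7y   [differs from x + y: not invariant]

Only option (C), y/x, is unchanged by the transformation.
The common factor -7 cancels in a ratio of coordinates, while sums, products and sums of squares pick up factors of -7 or 49.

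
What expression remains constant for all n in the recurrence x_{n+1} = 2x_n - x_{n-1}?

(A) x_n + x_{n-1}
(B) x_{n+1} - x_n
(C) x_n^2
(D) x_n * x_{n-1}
B

For the recurrence x_{n+1} = 2x_n - x_{n-1}:

If x_{n+1} = 2x_n - x_{n-1}, then:
x_{n+1} - x_n = x_n - x_{n-1}
The first difference is constant throughout the sequence.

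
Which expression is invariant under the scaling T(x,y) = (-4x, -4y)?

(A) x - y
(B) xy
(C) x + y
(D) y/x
D

Under the uniform scaling T(x,y) = (-4x, -4y):
Substitute the transformed coordinates into each option and compare with the original:
(A) x - y  ->  (-4x) - (-4y) = -4x + 4y   [differs from x - y: not invariant]
(B) xy  ->  (-4x)(-4y) = 16xy   [differs from xy: not invariant]
(C) x + y  ->  (-4x) + (-4y) = -4x - 4y   [differs from x + y: not invariant]
(D) y/x  ->  (-4y)/(-4x) = y/x   [equals y/x: invariant]

Only option (D), y/x, is unchanged by the transformation.
The common factor -4 cancels in a ratio of coordinates, while sums, products and sums of squares pick up factors of -4 or 16.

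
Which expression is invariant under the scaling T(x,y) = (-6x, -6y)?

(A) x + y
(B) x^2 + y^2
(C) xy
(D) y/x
D

Under the uniform scaling T(x,y) = (-6x, -6y):
Substitute the transformed coordinates into each option and compare with the original:
(A) x + y  ->  (-6x) + (-6y) = -6x - 6y   [differs from x + y: not invariant]
(B) x^2 + y^2  ->  (-6x)^2 + (-6y)^2 = 36x^2 + 36y^2   [differs from x^2 + y^2: not invariant]
(C) xy  ->  (-6x)(-6y) = 36xy   [differs from xy: not invariant]
(D) y/x  ->  (-6y)/(-6x) = y/x   [equals y/x: invariant]

Only option (D), y/x, is unchanged by the transformation.
The common factor -6 cancels in a ratio of coordinates, while sums, products and sums of squares pick up factors of -6 or 36.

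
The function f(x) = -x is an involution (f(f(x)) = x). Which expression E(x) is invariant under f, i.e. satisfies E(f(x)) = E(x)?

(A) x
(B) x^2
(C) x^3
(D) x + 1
B

Replace x by f(x) = -x in each option and simplify. As a quick numerical cross-check, also compare E(3) with E(f(3)) = E(-3).

(A) x  ->  (-x) = -x; check: E(3) = 3 but E(-3) = -3.   [not invariant]
(B) x^2  ->  (-x)^2, which simplifies back to x^2; check: E(3) = 9, E(-3) = 9.   [invariant]
(C) x^3  ->  (-x)^3 = -x^3; check: E(3) = 27 but E(-3) = -27.   [not invariant]
(D) x + 1  ->  (-x) + 1 = 1 - x; check: E(3) = 4 but E(-3) = -2.   [not invariant]

Only (B) is unchanged. E is symmetric under swapping x with f(x) = -x, which is exactly what an involution does.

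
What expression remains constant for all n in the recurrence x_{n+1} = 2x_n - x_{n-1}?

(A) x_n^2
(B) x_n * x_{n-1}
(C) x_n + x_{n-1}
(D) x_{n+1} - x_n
D

For the recurrence x_{n+1} = 2x_n - x_{n-1}:

If x_{n+1} = 2x_n - x_{n-1}, then:
x_{n+1} - x_n = x_n - x_{n-1}
The first difference is constant throughout the sequence.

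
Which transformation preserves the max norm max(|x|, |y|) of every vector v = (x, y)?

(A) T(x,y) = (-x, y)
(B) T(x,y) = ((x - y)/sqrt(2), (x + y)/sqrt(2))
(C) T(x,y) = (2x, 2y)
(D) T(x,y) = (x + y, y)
A

A transformation preserves a norm if ||T(v)|| = ||v|| for every v; a single vector where the norm changes rules an option out.

(A) T(x,y) = (-x, y): preserves the norm -- it only permutes the coordinates and/or flips signs, which leaves max(|x|, |y|) unchanged.
(B) T(x,y) = ((x - y)/sqrt(2), (x + y)/sqrt(2)): v = (1, 0) has norm max(|1|, |0|) = 1, but T(v) = (sqrt(2)/2, sqrt(2)/2) has norm sqrt(2)/2 -- not preserved.
(C) T(x,y) = (2x, 2y): v = (1, 0) has norm max(|1|, |0|) = 1, but T(v) = (2, 0) has norm 2 -- not preserved.
(D) T(x,y) = (x + y, y): v = (1, 1) has norm max(|1|, |1|) = 1, but T(v) = (2, 1) has norm 2 -- not preserved.

Therefore the answer is (A).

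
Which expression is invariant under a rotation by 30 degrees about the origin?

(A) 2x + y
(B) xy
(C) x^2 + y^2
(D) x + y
C

A rotation by 30 degrees sends (x, y) to (sqrt(3)x/2 - y/2, x/2 + sqrt(3)y/2).
Substitute the transformed coordinates into each option and compare with the original:
(A) 2x + y  ->  2(sqrt(3)x/2 - y/2) + (x/2 + sqrt(3)y/2) = x/2 + sqrt(3)x - y + sqrt(3)y/2   [differs from 2x + y: not invariant]
(B) xy  ->  (sqrt(3)x/2 - y/2)(x/2 + sqrt(3)y/2) = sqrt(3)x^2/4 + xy/2 - sqrt(3)y^2/4   [differs from xy: not invariant]
(C) x^2 + y^2  ->  (sqrt(3)x/2 - y/2)^2 + (x/2 + sqrt(3)y/2)^2 = x^2 + y^2   [equals x^2 + y^2: invariant]
(D) x + y  ->  (sqrt(3)x/2 - y/2) + (x/2 + sqrt(3)y/2) = x/2 + sqrt(3)x/2 - y/2 + sqrt(3)y/2   [differs from x + y: not invariant]

Only option (C), x^2 + y^2, is unchanged by the transformation.
Geometrically, x^2 + y^2 is the squared distance from the origin, which every rotation about the origin preserves.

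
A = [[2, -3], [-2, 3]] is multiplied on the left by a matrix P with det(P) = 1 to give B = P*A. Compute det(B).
0

By the multiplicative property of determinants, det(B) = det(P*A) = det(P) * det(A) = det(A),
so the determinant is invariant under multiplication by any determinant-1 matrix; we just need det(A).

det(A) = (2)(3) - (-3)(-2) = 6 - 6 = 0

Therefore det(B) = 1 * 0 = 0.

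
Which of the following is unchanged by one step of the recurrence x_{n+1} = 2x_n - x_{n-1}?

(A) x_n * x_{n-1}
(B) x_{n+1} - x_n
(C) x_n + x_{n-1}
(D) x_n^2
B

For the recurrence x_{n+1} = 2x_n - x_{n-1}:

If x_{n+1} = 2x_n - x_{n-1}, then:
x_{n+1} - x_n = x_n - x_{n-1}
The first difference is constant throughout the sequence.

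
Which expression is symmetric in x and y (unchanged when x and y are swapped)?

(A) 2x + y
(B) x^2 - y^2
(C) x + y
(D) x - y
C

A symmetric expression is unchanged when the variables are permuted; here the transformation to test is the swap (x, y) -> (y, x).
Substitute the transformed coordinates into each option and compare with the original:
(A) 2x + y  ->  2(y) + (x) = x + 2y   [differs from 2x + y: not invariant]
(B) x^2 - y^2  ->  (y)^2 - (x)^2 = -x^2 + y^2   [differs from x^2 - y^2: not invariant]
(C) x + y  ->  (y) + (x) = x + y   [equals x + y: invariant]
(D) x - y  ->  (y) - (x) = -x + y   [differs from x - y: not invariant]

Only option (C), x + y, is unchanged by the transformation.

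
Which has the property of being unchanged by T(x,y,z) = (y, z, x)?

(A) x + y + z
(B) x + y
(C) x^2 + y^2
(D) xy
A

Apply T(x,y,z) = (y, z, x) to each option, i.e. replace (x, y, z) by the transformed coordinates.
Substitute the transformed coordinates into each option and compare with the original:
(A) x + y + z  ->  (y) + (z) + (x) = x + y + z   [equals x + y + z: invariant]
(B) x + y  ->  (y) + (z) = y + z   [differs from x + y: not invariant]
(C) x^2 + y^2  ->  (y)^2 + (z)^2 = y^2 + z^2   [differs from x^2 + y^2: not invariant]
(D) xy  ->  (y)(z) = yz   [differs from xy: not invariant]

Only option (A), x + y + z, is unchanged by the transformation.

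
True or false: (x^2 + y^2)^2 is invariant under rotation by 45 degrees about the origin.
True

Applying rotation by 45 degrees: x' = x*cos(45 degrees) - y*sin(45 degrees) = sqrt(2)x/2 - sqrt(2)y/2, y' = x*sin(45 degrees) + y*cos(45 degrees) = sqrt(2)x/2 + sqrt(2)y/2

Substituting into (x^2 + y^2)^2:
((sqrt(2)x/2 - sqrt(2)y/2)^2 + (sqrt(2)x/2 + sqrt(2)y/2)^2)^2
= x^4 + 2x^2y^2 + y^4 = (x^2 + y^2)^2

This equals the original expression (x^2 + y^2)^2, so it IS invariant.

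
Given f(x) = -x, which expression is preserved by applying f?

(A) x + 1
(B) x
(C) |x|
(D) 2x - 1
C

For f(x) = -x:
Applying f replaces x by -x. Since |-x| = |x|, the absolute value is unchanged by f, whereas x -> -x, 2x - 1 -> -2x - 1 and x + 1 -> -x + 1 all change.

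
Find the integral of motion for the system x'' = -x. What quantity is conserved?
E = (x')^2 + x^2

Multiply the equation by x':
x' * x'' = -x * x'
The left side is d/dt[(x')^2/2] and the right side is d/dt[-x^2/2], so
d/dt[(x')^2/2 + x^2/2] = 0, i.e. (x')^2/2 + x^2/2 = constant.
Multiplying by 2, the integral of motion is E = (x')^2 + x^2.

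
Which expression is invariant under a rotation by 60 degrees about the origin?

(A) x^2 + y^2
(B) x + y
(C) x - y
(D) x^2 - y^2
A

A rotation by 60 degrees sends (x, y) to (x/2 - sqrt(3)y/2, sqrt(3)x/2 + y/2).
Substitute the transformed coordinates into each option and compare with the original:
(A) x^2 + y^2  ->  (x/2 - sqrt(3)y/2)^2 + (sqrt(3)x/2 + y/2)^2 = x^2 + y^2   [equals x^2 + y^2: invariant]
(B) x + y  ->  (x/2 - sqrt(3)y/2) + (sqrt(3)x/2 + y/2) = x/2 + sqrt(3)x/2 - sqrt(3)y/2 + y/2   [differs from x + y: not invariant]
(C) x - y  ->  (x/2 - sqrt(3)y/2) - (sqrt(3)x/2 + y/2) = -sqrt(3)x/2 + x/2 - sqrt(3)y/2 - y/2   [differs from x - y: not invariant]
(D) x^2 - y^2  ->  (x/2 - sqrt(3)y/2)^2 - (sqrt(3)x/2 + y/2)^2 = -x^2/2 - sqrt(3)xy + y^2/2   [differs from x^2 - y^2: not invariant]

Only option (A), x^2 + y^2, is unchanged by the transformation.
Geometrically, x^2 + y^2 is the squared distance from the origin, which every rotation about the origin preserves.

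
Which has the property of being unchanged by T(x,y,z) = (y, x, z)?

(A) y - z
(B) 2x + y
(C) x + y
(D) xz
C

Apply T(x,y,z) = (y, x, z) to each option, i.e. replace (x, y, z) by the transformed coordinates.
Substitute the transformed coordinates into each option and compare with the original:
(A) y - z  ->  (x) - (z) = x - z   [differs from y - z: not invariant]
(B) 2x + y  ->  2(y) + (x) = x + 2y   [differs from 2x + y: not invariant]
(C) x + y  ->  (y) + (x) = x + y   [equals x + y: invariant]
(D) xz  ->  (y)(z) = yz   [differs from xz: not invariant]

Only option (C), x + y, is unchanged by the transformation.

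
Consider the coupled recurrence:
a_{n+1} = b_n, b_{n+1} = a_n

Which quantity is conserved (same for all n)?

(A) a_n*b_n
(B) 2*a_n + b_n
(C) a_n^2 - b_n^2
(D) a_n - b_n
A

Replace a_n by a_{n+1} = b_n and b_n by b_{n+1} = a_n in each option and simplify:
(A) a_n*b_n  ->  (b_n)*(a_n) = a_n*b_n   [conserved]
(B) 2*a_n + b_n  ->  2*(b_n) + (a_n) = a_n + 2*b_n   [not conserved]
(C) a_n^2 - b_n^2  ->  (b_n)^2 - (a_n)^2 = -a_n^2 + b_n^2   [not conserved]
(D) a_n - b_n  ->  (b_n) - (a_n) = -a_n + b_n   [not conserved]

Only (A) a_n*b_n returns to itself after one step, so it is the conserved quantity.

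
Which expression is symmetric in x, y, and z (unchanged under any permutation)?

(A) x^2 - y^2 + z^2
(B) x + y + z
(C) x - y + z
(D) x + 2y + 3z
B

A symmetric expression is unchanged when the variables are permuted; here the transformation to test is the swap (x, y) -> (y, x).
A symmetric expression must survive every permutation; the single swap x <-> y already eliminates the distractors, and the keyed expression is also unchanged by x <-> z and y <-> z (each variable enters it in exactly the same way).
Substitute the transformed coordinates into each option and compare with the original:
(A) x^2 - y^2 + z^2  ->  (y)^2 - (x)^2 + z^2 = -x^2 + y^2 + z^2   [differs from x^2 - y^2 + z^2: not invariant]
(B) x + y + z  ->  (y) + (x) + z = x + y + z   [equals x + y + z: invariant]
(C) x - y + z  ->  (y) - (x) + z = -x + y + z   [differs from x - y + z: not invariant]
(D) x + 2y + 3z  ->  (y) + 2(x) + 3z = 2x + y + 3z   [differs from x + 2y + 3z: not invariant]

Only option (B), x + y + z, is unchanged by the transformation.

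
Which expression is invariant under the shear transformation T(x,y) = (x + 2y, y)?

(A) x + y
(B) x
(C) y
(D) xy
C

Under the shear T(x,y) = (x + 2y, y):
Substitute the transformed coordinates into each option and compare with the original:
(A) x + y  ->  (x + 2y) + (y) = x + 3y   [differs from x + y: not invariant]
(B) x  ->  (x + 2y) = x + 2y   [differs from x: not invariant]
(C) y  ->  (y) = y   [equals y: invariant]
(D) xy  ->  (x + 2y)(y) = xy + 2y^2   [differs from xy: not invariant]

Only option (C), y, is unchanged by the transformation.
A horizontal shear moves points parallel to the x-axis, so the y-coordinate (and any function of y alone) is unchanged.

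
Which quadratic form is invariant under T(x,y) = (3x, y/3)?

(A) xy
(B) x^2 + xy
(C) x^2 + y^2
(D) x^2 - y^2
A

T multiplies x by 3 and divides y by 3.
Substitute the transformed coordinates into each option and compare with the original:
(A) xy  ->  (3x)(y/3) = xy   [equals xy: invariant]
(B) x^2 + xy  ->  (3x)^2 + (3x)(y/3) = 9x^2 + xy   [differs from x^2 + xy: not invariant]
(C) x^2 + y^2  ->  (3x)^2 + (y/3)^2 = 9x^2 + y^2/9   [differs from x^2 + y^2: not invariant]
(D) x^2 - y^2  ->  (3x)^2 - (y/3)^2 = 9x^2 - y^2/9   [differs from x^2 - y^2: not invariant]

Only option (A), xy, is unchanged by the transformation.
The factors 3 and 1/3 cancel only in the pure product xy.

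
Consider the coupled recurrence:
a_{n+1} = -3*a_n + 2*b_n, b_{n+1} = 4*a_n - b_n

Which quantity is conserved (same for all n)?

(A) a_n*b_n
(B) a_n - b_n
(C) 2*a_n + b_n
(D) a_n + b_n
D

Replace a_n by a_{n+1} = -3*a_n + 2*b_n and b_n by b_{n+1} = 4*a_n - b_n in each option and simplify:
(A) a_n*b_n  ->  (-3*a_n + 2*b_n)*(4*a_n - b_n) = -12*a_n^2 + 11*a_n*b_n - 2*b_n^2   [not conserved]
(B) a_n - b_n  ->  (-3*a_n + 2*b_n) - (4*a_n - b_n) = -7*a_n + 3*b_n   [not conserved]
(C) 2*a_n + b_n  ->  2*(-3*a_n + 2*b_n) + (4*a_n - b_n) = -2*a_n + 3*b_n   [not conserved]
(D) a_n + b_n  ->  (-3*a_n + 2*b_n) + (4*a_n - b_n) = a_n + b_n   [conserved]

Only (D) a_n + b_n returns to itself after one step, so it is the conserved quantity.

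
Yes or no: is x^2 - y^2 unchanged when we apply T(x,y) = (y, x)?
No

Substitute T(x,y) = (y, x) into the expression and compare with the original.

Original: x^2 - y^2
After applying T: (y)^2 - (x)^2 = -x^2 + y^2

This differs from the original x^2 - y^2 (difference: -2x^2 + 2y^2), so the expression is NOT invariant.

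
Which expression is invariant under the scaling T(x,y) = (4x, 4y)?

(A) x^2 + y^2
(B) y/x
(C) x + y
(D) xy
B

Under the uniform scaling T(x,y) = (4x, 4y):
Substitute the transformed coordinates into each option and compare with the original:
(A) x^2 + y^2  ->  (4x)^2 + (4y)^2 = 16x^2 + 16y^2   [differs from x^2 + y^2: not invariant]
(B) y/x  ->  (4y)/(4x) = y/x   [equals y/x: invariant]
(C) x + y  ->  (4x) + (4y) = 4x + 4y   [differs from x + y: not invariant]
(D) xy  ->  (4x)(4y) = 16xy   [differs from xy: not invariant]

Only option (B), y/x, is unchanged by the transformation.
The common factor 4 cancels in a ratio of coordinates, while sums, products and sums of squares pick up factors of 4 or 16.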